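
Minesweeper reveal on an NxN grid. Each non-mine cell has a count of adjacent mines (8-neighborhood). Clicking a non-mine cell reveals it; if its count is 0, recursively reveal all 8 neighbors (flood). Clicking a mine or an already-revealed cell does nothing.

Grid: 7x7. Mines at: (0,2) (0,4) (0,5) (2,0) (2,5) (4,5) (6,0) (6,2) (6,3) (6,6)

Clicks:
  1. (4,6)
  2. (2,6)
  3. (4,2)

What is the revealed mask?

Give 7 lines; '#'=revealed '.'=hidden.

Click 1 (4,6) count=1: revealed 1 new [(4,6)] -> total=1
Click 2 (2,6) count=1: revealed 1 new [(2,6)] -> total=2
Click 3 (4,2) count=0: revealed 23 new [(1,1) (1,2) (1,3) (1,4) (2,1) (2,2) (2,3) (2,4) (3,0) (3,1) (3,2) (3,3) (3,4) (4,0) (4,1) (4,2) (4,3) (4,4) (5,0) (5,1) (5,2) (5,3) (5,4)] -> total=25

Answer: .......
.####..
.####.#
#####..
#####.#
#####..
.......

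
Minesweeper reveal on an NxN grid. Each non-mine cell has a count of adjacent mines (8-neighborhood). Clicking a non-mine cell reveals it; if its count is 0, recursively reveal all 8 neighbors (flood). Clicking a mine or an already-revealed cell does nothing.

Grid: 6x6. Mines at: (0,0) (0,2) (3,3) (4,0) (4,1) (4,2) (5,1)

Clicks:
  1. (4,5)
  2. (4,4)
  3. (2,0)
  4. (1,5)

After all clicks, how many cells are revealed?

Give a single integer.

Answer: 26

Derivation:
Click 1 (4,5) count=0: revealed 17 new [(0,3) (0,4) (0,5) (1,3) (1,4) (1,5) (2,3) (2,4) (2,5) (3,4) (3,5) (4,3) (4,4) (4,5) (5,3) (5,4) (5,5)] -> total=17
Click 2 (4,4) count=1: revealed 0 new [(none)] -> total=17
Click 3 (2,0) count=0: revealed 9 new [(1,0) (1,1) (1,2) (2,0) (2,1) (2,2) (3,0) (3,1) (3,2)] -> total=26
Click 4 (1,5) count=0: revealed 0 new [(none)] -> total=26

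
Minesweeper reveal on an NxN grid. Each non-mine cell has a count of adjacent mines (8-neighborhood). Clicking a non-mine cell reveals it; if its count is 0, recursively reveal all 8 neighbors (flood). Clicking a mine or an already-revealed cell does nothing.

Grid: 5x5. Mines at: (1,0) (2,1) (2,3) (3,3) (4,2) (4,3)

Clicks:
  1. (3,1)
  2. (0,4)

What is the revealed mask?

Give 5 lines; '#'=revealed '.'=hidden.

Click 1 (3,1) count=2: revealed 1 new [(3,1)] -> total=1
Click 2 (0,4) count=0: revealed 8 new [(0,1) (0,2) (0,3) (0,4) (1,1) (1,2) (1,3) (1,4)] -> total=9

Answer: .####
.####
.....
.#...
.....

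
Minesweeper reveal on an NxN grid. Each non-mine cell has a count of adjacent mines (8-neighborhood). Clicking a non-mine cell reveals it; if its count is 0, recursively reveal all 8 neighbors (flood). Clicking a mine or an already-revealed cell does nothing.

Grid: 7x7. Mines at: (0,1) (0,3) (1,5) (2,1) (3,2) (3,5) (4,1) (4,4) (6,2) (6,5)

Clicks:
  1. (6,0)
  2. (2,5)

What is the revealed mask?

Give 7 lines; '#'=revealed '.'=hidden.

Answer: .......
.......
.....#.
.......
.......
##.....
##.....

Derivation:
Click 1 (6,0) count=0: revealed 4 new [(5,0) (5,1) (6,0) (6,1)] -> total=4
Click 2 (2,5) count=2: revealed 1 new [(2,5)] -> total=5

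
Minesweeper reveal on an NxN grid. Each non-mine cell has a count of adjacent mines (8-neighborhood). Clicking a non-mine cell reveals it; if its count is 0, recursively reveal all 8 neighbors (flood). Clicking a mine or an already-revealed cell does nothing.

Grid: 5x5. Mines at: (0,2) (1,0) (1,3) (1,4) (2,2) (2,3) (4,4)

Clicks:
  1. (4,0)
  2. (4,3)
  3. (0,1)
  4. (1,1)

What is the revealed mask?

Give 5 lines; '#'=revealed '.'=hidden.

Answer: .#...
.#...
##...
####.
####.

Derivation:
Click 1 (4,0) count=0: revealed 10 new [(2,0) (2,1) (3,0) (3,1) (3,2) (3,3) (4,0) (4,1) (4,2) (4,3)] -> total=10
Click 2 (4,3) count=1: revealed 0 new [(none)] -> total=10
Click 3 (0,1) count=2: revealed 1 new [(0,1)] -> total=11
Click 4 (1,1) count=3: revealed 1 new [(1,1)] -> total=12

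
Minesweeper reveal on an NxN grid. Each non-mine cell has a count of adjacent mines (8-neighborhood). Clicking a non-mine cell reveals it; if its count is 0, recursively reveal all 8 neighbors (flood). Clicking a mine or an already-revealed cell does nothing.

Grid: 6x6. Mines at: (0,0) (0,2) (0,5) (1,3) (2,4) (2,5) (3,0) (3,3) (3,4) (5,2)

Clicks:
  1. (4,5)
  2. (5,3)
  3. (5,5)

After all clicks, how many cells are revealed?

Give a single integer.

Answer: 6

Derivation:
Click 1 (4,5) count=1: revealed 1 new [(4,5)] -> total=1
Click 2 (5,3) count=1: revealed 1 new [(5,3)] -> total=2
Click 3 (5,5) count=0: revealed 4 new [(4,3) (4,4) (5,4) (5,5)] -> total=6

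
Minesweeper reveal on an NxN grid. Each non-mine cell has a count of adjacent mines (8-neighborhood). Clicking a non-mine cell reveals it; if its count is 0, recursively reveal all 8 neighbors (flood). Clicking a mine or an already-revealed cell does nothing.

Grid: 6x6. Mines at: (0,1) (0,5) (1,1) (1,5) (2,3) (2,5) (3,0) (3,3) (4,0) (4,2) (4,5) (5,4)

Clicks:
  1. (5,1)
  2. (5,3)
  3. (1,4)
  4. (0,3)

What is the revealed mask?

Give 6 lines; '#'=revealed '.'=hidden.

Click 1 (5,1) count=2: revealed 1 new [(5,1)] -> total=1
Click 2 (5,3) count=2: revealed 1 new [(5,3)] -> total=2
Click 3 (1,4) count=4: revealed 1 new [(1,4)] -> total=3
Click 4 (0,3) count=0: revealed 5 new [(0,2) (0,3) (0,4) (1,2) (1,3)] -> total=8

Answer: ..###.
..###.
......
......
......
.#.#..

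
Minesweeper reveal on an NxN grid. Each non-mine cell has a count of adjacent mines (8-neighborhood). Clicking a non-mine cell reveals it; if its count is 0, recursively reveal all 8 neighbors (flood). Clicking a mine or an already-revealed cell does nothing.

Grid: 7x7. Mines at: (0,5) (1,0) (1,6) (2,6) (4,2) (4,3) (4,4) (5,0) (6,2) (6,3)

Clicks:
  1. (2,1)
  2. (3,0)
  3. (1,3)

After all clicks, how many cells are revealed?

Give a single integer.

Answer: 23

Derivation:
Click 1 (2,1) count=1: revealed 1 new [(2,1)] -> total=1
Click 2 (3,0) count=0: revealed 5 new [(2,0) (3,0) (3,1) (4,0) (4,1)] -> total=6
Click 3 (1,3) count=0: revealed 17 new [(0,1) (0,2) (0,3) (0,4) (1,1) (1,2) (1,3) (1,4) (1,5) (2,2) (2,3) (2,4) (2,5) (3,2) (3,3) (3,4) (3,5)] -> total=23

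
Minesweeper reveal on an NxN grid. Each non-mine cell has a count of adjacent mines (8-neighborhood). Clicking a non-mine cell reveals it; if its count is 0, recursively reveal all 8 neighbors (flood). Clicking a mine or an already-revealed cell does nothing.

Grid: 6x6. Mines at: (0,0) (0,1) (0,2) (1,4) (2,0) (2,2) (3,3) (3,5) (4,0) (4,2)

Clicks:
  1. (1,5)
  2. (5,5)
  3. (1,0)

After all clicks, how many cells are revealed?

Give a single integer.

Click 1 (1,5) count=1: revealed 1 new [(1,5)] -> total=1
Click 2 (5,5) count=0: revealed 6 new [(4,3) (4,4) (4,5) (5,3) (5,4) (5,5)] -> total=7
Click 3 (1,0) count=3: revealed 1 new [(1,0)] -> total=8

Answer: 8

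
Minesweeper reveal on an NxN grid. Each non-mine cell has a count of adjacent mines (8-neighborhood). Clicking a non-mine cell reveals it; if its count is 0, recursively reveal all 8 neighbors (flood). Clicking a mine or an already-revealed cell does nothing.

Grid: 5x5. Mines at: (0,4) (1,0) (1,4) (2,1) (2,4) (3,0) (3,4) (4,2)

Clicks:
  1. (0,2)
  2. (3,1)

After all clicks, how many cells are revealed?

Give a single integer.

Click 1 (0,2) count=0: revealed 6 new [(0,1) (0,2) (0,3) (1,1) (1,2) (1,3)] -> total=6
Click 2 (3,1) count=3: revealed 1 new [(3,1)] -> total=7

Answer: 7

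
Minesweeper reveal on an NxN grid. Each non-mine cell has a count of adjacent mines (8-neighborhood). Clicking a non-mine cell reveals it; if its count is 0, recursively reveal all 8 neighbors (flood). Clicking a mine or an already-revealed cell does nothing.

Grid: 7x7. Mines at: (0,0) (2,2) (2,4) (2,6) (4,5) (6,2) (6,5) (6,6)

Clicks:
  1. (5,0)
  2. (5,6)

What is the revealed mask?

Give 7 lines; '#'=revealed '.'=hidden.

Answer: .......
##.....
##.....
#####..
#####..
#####.#
##.....

Derivation:
Click 1 (5,0) count=0: revealed 21 new [(1,0) (1,1) (2,0) (2,1) (3,0) (3,1) (3,2) (3,3) (3,4) (4,0) (4,1) (4,2) (4,3) (4,4) (5,0) (5,1) (5,2) (5,3) (5,4) (6,0) (6,1)] -> total=21
Click 2 (5,6) count=3: revealed 1 new [(5,6)] -> total=22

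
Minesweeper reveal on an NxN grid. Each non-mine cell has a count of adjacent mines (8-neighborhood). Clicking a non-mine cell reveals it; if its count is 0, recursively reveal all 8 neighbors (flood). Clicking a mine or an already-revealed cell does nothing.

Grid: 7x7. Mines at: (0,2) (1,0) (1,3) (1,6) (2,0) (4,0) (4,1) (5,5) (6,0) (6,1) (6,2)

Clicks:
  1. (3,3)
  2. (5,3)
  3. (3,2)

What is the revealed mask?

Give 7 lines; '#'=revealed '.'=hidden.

Answer: .......
.......
..#####
..#####
..#####
..###..
.......

Derivation:
Click 1 (3,3) count=0: revealed 18 new [(2,2) (2,3) (2,4) (2,5) (2,6) (3,2) (3,3) (3,4) (3,5) (3,6) (4,2) (4,3) (4,4) (4,5) (4,6) (5,2) (5,3) (5,4)] -> total=18
Click 2 (5,3) count=1: revealed 0 new [(none)] -> total=18
Click 3 (3,2) count=1: revealed 0 new [(none)] -> total=18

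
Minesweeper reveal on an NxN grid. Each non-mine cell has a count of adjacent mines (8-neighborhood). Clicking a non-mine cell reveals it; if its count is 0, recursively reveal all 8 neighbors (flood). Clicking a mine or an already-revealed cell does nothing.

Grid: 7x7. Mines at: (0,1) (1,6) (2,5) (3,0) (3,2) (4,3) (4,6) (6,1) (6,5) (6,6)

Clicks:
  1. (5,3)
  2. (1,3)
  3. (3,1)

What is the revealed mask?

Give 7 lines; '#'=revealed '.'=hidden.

Answer: ..####.
..####.
..###..
.#.....
.......
...#...
.......

Derivation:
Click 1 (5,3) count=1: revealed 1 new [(5,3)] -> total=1
Click 2 (1,3) count=0: revealed 11 new [(0,2) (0,3) (0,4) (0,5) (1,2) (1,3) (1,4) (1,5) (2,2) (2,3) (2,4)] -> total=12
Click 3 (3,1) count=2: revealed 1 new [(3,1)] -> total=13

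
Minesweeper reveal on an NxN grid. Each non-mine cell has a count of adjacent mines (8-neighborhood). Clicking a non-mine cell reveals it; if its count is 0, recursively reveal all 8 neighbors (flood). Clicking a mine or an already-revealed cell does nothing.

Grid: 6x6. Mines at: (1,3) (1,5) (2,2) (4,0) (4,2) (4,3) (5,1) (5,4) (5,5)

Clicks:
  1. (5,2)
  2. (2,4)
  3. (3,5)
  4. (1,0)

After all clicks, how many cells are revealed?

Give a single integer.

Answer: 17

Derivation:
Click 1 (5,2) count=3: revealed 1 new [(5,2)] -> total=1
Click 2 (2,4) count=2: revealed 1 new [(2,4)] -> total=2
Click 3 (3,5) count=0: revealed 5 new [(2,5) (3,4) (3,5) (4,4) (4,5)] -> total=7
Click 4 (1,0) count=0: revealed 10 new [(0,0) (0,1) (0,2) (1,0) (1,1) (1,2) (2,0) (2,1) (3,0) (3,1)] -> total=17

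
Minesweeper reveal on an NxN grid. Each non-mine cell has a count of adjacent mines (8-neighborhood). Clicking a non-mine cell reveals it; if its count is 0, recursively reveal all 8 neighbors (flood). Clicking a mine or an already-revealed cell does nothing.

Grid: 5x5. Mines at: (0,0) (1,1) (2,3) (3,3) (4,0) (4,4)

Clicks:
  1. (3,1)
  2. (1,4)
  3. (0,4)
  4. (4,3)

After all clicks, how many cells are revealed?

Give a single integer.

Answer: 8

Derivation:
Click 1 (3,1) count=1: revealed 1 new [(3,1)] -> total=1
Click 2 (1,4) count=1: revealed 1 new [(1,4)] -> total=2
Click 3 (0,4) count=0: revealed 5 new [(0,2) (0,3) (0,4) (1,2) (1,3)] -> total=7
Click 4 (4,3) count=2: revealed 1 new [(4,3)] -> total=8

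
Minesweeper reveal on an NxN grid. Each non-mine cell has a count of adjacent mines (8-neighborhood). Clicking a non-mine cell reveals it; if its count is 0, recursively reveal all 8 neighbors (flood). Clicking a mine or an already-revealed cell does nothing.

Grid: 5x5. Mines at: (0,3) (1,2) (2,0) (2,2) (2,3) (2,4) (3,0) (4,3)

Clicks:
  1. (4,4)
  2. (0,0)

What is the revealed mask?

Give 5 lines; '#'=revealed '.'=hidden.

Click 1 (4,4) count=1: revealed 1 new [(4,4)] -> total=1
Click 2 (0,0) count=0: revealed 4 new [(0,0) (0,1) (1,0) (1,1)] -> total=5

Answer: ##...
##...
.....
.....
....#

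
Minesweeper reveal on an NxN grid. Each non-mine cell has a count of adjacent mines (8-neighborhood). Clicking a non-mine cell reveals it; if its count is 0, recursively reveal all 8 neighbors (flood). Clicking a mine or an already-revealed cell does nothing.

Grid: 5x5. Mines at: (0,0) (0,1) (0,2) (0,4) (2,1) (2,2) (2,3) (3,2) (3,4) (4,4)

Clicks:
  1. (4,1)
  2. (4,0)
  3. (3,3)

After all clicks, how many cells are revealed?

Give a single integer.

Answer: 5

Derivation:
Click 1 (4,1) count=1: revealed 1 new [(4,1)] -> total=1
Click 2 (4,0) count=0: revealed 3 new [(3,0) (3,1) (4,0)] -> total=4
Click 3 (3,3) count=5: revealed 1 new [(3,3)] -> total=5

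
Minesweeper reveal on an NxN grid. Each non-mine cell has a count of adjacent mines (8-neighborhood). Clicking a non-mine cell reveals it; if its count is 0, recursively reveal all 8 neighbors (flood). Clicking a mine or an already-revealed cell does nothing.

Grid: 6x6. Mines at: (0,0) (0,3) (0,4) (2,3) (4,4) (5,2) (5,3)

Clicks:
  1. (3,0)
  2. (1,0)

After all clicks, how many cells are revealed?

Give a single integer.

Click 1 (3,0) count=0: revealed 14 new [(1,0) (1,1) (1,2) (2,0) (2,1) (2,2) (3,0) (3,1) (3,2) (4,0) (4,1) (4,2) (5,0) (5,1)] -> total=14
Click 2 (1,0) count=1: revealed 0 new [(none)] -> total=14

Answer: 14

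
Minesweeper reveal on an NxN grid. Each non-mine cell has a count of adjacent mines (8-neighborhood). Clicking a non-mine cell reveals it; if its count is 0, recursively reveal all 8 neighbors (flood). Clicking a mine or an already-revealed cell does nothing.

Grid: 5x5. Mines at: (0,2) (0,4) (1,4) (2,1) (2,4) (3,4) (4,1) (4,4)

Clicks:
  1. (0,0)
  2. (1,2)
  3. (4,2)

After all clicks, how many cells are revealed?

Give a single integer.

Answer: 6

Derivation:
Click 1 (0,0) count=0: revealed 4 new [(0,0) (0,1) (1,0) (1,1)] -> total=4
Click 2 (1,2) count=2: revealed 1 new [(1,2)] -> total=5
Click 3 (4,2) count=1: revealed 1 new [(4,2)] -> total=6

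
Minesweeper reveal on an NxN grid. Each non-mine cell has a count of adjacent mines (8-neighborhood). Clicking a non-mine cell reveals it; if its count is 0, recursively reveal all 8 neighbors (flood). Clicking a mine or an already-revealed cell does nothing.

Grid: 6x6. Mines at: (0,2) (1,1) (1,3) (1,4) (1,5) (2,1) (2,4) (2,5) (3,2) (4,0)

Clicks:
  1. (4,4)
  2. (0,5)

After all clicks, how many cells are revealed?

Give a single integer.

Click 1 (4,4) count=0: revealed 13 new [(3,3) (3,4) (3,5) (4,1) (4,2) (4,3) (4,4) (4,5) (5,1) (5,2) (5,3) (5,4) (5,5)] -> total=13
Click 2 (0,5) count=2: revealed 1 new [(0,5)] -> total=14

Answer: 14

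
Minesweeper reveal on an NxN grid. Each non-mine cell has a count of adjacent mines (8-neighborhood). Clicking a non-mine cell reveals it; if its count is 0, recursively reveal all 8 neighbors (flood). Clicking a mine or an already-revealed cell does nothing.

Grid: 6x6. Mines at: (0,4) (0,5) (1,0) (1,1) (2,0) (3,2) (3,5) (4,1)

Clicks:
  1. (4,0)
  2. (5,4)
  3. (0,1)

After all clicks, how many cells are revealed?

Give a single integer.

Click 1 (4,0) count=1: revealed 1 new [(4,0)] -> total=1
Click 2 (5,4) count=0: revealed 8 new [(4,2) (4,3) (4,4) (4,5) (5,2) (5,3) (5,4) (5,5)] -> total=9
Click 3 (0,1) count=2: revealed 1 new [(0,1)] -> total=10

Answer: 10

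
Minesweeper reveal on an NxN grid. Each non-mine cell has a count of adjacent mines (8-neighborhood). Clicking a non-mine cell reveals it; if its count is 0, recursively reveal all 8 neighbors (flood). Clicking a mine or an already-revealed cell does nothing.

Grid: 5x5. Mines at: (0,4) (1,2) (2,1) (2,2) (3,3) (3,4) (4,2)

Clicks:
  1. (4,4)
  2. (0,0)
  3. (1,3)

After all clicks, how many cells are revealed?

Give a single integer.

Click 1 (4,4) count=2: revealed 1 new [(4,4)] -> total=1
Click 2 (0,0) count=0: revealed 4 new [(0,0) (0,1) (1,0) (1,1)] -> total=5
Click 3 (1,3) count=3: revealed 1 new [(1,3)] -> total=6

Answer: 6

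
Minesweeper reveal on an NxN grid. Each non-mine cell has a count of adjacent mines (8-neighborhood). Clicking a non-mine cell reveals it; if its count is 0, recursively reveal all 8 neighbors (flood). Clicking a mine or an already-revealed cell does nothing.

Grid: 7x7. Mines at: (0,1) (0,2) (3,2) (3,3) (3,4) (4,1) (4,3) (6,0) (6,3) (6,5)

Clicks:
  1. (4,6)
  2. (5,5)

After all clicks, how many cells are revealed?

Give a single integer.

Click 1 (4,6) count=0: revealed 18 new [(0,3) (0,4) (0,5) (0,6) (1,3) (1,4) (1,5) (1,6) (2,3) (2,4) (2,5) (2,6) (3,5) (3,6) (4,5) (4,6) (5,5) (5,6)] -> total=18
Click 2 (5,5) count=1: revealed 0 new [(none)] -> total=18

Answer: 18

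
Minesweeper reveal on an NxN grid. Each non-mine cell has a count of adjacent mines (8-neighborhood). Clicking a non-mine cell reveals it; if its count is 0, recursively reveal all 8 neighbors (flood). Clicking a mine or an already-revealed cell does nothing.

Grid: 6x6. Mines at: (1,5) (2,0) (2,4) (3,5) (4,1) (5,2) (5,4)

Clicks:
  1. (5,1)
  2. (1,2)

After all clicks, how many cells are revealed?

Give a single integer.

Answer: 17

Derivation:
Click 1 (5,1) count=2: revealed 1 new [(5,1)] -> total=1
Click 2 (1,2) count=0: revealed 16 new [(0,0) (0,1) (0,2) (0,3) (0,4) (1,0) (1,1) (1,2) (1,3) (1,4) (2,1) (2,2) (2,3) (3,1) (3,2) (3,3)] -> total=17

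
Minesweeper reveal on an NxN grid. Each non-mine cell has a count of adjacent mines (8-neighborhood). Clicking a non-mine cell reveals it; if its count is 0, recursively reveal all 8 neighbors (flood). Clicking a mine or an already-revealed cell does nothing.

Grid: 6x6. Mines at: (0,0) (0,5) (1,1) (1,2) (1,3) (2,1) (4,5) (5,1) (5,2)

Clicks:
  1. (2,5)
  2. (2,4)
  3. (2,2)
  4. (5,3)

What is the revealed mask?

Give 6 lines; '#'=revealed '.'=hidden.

Click 1 (2,5) count=0: revealed 6 new [(1,4) (1,5) (2,4) (2,5) (3,4) (3,5)] -> total=6
Click 2 (2,4) count=1: revealed 0 new [(none)] -> total=6
Click 3 (2,2) count=4: revealed 1 new [(2,2)] -> total=7
Click 4 (5,3) count=1: revealed 1 new [(5,3)] -> total=8

Answer: ......
....##
..#.##
....##
......
...#..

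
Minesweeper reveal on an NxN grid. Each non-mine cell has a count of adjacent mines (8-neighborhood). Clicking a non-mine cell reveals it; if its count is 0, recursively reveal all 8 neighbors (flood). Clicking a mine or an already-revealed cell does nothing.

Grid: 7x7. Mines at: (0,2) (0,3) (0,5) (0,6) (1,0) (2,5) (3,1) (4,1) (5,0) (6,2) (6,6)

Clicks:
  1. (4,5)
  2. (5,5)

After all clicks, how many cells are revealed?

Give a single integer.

Answer: 24

Derivation:
Click 1 (4,5) count=0: revealed 24 new [(1,2) (1,3) (1,4) (2,2) (2,3) (2,4) (3,2) (3,3) (3,4) (3,5) (3,6) (4,2) (4,3) (4,4) (4,5) (4,6) (5,2) (5,3) (5,4) (5,5) (5,6) (6,3) (6,4) (6,5)] -> total=24
Click 2 (5,5) count=1: revealed 0 new [(none)] -> total=24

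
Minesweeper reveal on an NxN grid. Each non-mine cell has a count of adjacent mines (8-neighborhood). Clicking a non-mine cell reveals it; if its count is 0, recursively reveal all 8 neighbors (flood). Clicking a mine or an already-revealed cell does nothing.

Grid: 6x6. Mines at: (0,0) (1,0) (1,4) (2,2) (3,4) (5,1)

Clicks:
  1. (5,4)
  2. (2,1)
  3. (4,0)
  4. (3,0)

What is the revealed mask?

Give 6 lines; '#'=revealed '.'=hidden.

Click 1 (5,4) count=0: revealed 8 new [(4,2) (4,3) (4,4) (4,5) (5,2) (5,3) (5,4) (5,5)] -> total=8
Click 2 (2,1) count=2: revealed 1 new [(2,1)] -> total=9
Click 3 (4,0) count=1: revealed 1 new [(4,0)] -> total=10
Click 4 (3,0) count=0: revealed 4 new [(2,0) (3,0) (3,1) (4,1)] -> total=14

Answer: ......
......
##....
##....
######
..####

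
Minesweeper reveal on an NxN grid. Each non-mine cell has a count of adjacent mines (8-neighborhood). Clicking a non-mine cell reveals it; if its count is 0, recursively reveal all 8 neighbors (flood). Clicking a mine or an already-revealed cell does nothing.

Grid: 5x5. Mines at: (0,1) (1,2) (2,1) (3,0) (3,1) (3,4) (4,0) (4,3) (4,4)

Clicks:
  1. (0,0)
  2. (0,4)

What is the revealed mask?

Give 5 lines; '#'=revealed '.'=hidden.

Click 1 (0,0) count=1: revealed 1 new [(0,0)] -> total=1
Click 2 (0,4) count=0: revealed 6 new [(0,3) (0,4) (1,3) (1,4) (2,3) (2,4)] -> total=7

Answer: #..##
...##
...##
.....
.....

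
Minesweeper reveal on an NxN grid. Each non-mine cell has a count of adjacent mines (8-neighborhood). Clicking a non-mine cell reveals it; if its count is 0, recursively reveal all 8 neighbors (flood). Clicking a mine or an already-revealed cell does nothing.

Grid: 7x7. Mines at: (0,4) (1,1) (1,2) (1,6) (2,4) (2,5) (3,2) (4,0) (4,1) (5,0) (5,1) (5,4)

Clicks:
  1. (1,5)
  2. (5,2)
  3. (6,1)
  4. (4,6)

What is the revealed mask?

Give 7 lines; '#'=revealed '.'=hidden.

Click 1 (1,5) count=4: revealed 1 new [(1,5)] -> total=1
Click 2 (5,2) count=2: revealed 1 new [(5,2)] -> total=2
Click 3 (6,1) count=2: revealed 1 new [(6,1)] -> total=3
Click 4 (4,6) count=0: revealed 8 new [(3,5) (3,6) (4,5) (4,6) (5,5) (5,6) (6,5) (6,6)] -> total=11

Answer: .......
.....#.
.......
.....##
.....##
..#..##
.#...##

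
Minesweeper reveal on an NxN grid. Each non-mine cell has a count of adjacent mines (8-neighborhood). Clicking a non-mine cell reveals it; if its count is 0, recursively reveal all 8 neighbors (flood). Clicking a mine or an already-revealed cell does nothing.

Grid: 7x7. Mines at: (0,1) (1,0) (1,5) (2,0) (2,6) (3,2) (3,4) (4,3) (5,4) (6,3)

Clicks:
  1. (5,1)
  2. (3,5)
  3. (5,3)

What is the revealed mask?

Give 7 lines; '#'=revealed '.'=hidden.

Answer: .......
.......
.......
##...#.
###....
####...
###....

Derivation:
Click 1 (5,1) count=0: revealed 11 new [(3,0) (3,1) (4,0) (4,1) (4,2) (5,0) (5,1) (5,2) (6,0) (6,1) (6,2)] -> total=11
Click 2 (3,5) count=2: revealed 1 new [(3,5)] -> total=12
Click 3 (5,3) count=3: revealed 1 new [(5,3)] -> total=13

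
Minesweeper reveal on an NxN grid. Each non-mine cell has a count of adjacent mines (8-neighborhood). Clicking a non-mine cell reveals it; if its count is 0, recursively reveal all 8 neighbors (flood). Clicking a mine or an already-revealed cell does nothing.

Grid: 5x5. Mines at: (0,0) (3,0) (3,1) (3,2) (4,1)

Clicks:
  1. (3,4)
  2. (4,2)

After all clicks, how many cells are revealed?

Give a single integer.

Click 1 (3,4) count=0: revealed 16 new [(0,1) (0,2) (0,3) (0,4) (1,1) (1,2) (1,3) (1,4) (2,1) (2,2) (2,3) (2,4) (3,3) (3,4) (4,3) (4,4)] -> total=16
Click 2 (4,2) count=3: revealed 1 new [(4,2)] -> total=17

Answer: 17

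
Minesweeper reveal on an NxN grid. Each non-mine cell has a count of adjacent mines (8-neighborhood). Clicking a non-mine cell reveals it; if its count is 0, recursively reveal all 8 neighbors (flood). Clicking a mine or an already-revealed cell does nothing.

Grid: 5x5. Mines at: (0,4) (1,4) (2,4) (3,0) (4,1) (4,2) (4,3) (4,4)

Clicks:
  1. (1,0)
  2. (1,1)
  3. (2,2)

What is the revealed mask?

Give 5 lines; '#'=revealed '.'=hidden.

Click 1 (1,0) count=0: revealed 15 new [(0,0) (0,1) (0,2) (0,3) (1,0) (1,1) (1,2) (1,3) (2,0) (2,1) (2,2) (2,3) (3,1) (3,2) (3,3)] -> total=15
Click 2 (1,1) count=0: revealed 0 new [(none)] -> total=15
Click 3 (2,2) count=0: revealed 0 new [(none)] -> total=15

Answer: ####.
####.
####.
.###.
.....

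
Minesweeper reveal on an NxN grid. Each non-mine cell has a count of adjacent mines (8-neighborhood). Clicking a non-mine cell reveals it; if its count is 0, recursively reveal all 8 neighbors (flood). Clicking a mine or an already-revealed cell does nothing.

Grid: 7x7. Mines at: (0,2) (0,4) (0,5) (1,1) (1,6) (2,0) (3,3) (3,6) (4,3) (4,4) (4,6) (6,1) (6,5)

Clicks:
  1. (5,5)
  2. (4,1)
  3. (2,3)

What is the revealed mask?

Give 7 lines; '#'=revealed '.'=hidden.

Answer: .......
.......
...#...
###....
###....
###..#.
.......

Derivation:
Click 1 (5,5) count=3: revealed 1 new [(5,5)] -> total=1
Click 2 (4,1) count=0: revealed 9 new [(3,0) (3,1) (3,2) (4,0) (4,1) (4,2) (5,0) (5,1) (5,2)] -> total=10
Click 3 (2,3) count=1: revealed 1 new [(2,3)] -> total=11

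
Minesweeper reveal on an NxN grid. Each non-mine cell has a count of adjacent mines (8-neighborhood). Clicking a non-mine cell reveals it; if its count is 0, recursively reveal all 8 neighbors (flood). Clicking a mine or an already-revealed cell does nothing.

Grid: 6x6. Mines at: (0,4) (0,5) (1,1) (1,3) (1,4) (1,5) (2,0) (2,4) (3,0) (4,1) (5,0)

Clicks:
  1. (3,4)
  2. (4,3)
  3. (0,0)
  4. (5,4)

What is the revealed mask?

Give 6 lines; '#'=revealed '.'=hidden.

Click 1 (3,4) count=1: revealed 1 new [(3,4)] -> total=1
Click 2 (4,3) count=0: revealed 11 new [(3,2) (3,3) (3,5) (4,2) (4,3) (4,4) (4,5) (5,2) (5,3) (5,4) (5,5)] -> total=12
Click 3 (0,0) count=1: revealed 1 new [(0,0)] -> total=13
Click 4 (5,4) count=0: revealed 0 new [(none)] -> total=13

Answer: #.....
......
......
..####
..####
..####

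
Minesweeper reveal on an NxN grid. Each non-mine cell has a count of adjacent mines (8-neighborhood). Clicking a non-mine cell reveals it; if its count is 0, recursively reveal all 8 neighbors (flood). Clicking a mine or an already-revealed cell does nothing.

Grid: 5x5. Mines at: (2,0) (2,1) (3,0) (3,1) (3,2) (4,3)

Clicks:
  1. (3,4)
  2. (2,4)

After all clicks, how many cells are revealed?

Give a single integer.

Answer: 15

Derivation:
Click 1 (3,4) count=1: revealed 1 new [(3,4)] -> total=1
Click 2 (2,4) count=0: revealed 14 new [(0,0) (0,1) (0,2) (0,3) (0,4) (1,0) (1,1) (1,2) (1,3) (1,4) (2,2) (2,3) (2,4) (3,3)] -> total=15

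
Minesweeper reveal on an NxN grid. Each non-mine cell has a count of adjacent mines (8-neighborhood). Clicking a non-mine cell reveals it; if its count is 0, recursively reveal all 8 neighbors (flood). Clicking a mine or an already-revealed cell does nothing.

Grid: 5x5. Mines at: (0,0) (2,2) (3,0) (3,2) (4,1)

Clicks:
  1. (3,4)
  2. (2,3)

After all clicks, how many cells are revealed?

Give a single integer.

Click 1 (3,4) count=0: revealed 14 new [(0,1) (0,2) (0,3) (0,4) (1,1) (1,2) (1,3) (1,4) (2,3) (2,4) (3,3) (3,4) (4,3) (4,4)] -> total=14
Click 2 (2,3) count=2: revealed 0 new [(none)] -> total=14

Answer: 14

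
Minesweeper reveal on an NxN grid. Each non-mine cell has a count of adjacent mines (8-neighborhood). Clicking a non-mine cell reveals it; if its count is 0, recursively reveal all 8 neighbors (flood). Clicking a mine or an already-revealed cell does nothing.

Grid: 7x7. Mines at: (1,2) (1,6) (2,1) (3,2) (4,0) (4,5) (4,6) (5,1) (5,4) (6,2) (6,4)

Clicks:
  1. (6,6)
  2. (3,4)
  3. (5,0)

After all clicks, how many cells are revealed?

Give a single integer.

Click 1 (6,6) count=0: revealed 4 new [(5,5) (5,6) (6,5) (6,6)] -> total=4
Click 2 (3,4) count=1: revealed 1 new [(3,4)] -> total=5
Click 3 (5,0) count=2: revealed 1 new [(5,0)] -> total=6

Answer: 6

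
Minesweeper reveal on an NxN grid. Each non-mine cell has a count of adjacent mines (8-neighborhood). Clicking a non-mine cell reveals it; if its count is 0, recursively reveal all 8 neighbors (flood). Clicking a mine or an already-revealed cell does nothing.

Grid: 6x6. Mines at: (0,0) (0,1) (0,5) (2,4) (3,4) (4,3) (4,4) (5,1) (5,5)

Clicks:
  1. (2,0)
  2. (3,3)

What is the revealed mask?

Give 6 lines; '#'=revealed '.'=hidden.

Click 1 (2,0) count=0: revealed 15 new [(1,0) (1,1) (1,2) (1,3) (2,0) (2,1) (2,2) (2,3) (3,0) (3,1) (3,2) (3,3) (4,0) (4,1) (4,2)] -> total=15
Click 2 (3,3) count=4: revealed 0 new [(none)] -> total=15

Answer: ......
####..
####..
####..
###...
......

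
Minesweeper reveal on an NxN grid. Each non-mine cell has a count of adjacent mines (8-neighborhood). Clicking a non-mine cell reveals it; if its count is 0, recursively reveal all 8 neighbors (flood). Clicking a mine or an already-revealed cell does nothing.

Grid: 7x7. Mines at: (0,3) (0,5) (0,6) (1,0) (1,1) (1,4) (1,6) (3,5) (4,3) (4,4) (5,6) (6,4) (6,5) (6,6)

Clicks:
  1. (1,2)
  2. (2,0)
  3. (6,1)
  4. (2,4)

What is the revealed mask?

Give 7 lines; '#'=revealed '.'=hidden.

Answer: .......
..#....
###.#..
###....
###....
####...
####...

Derivation:
Click 1 (1,2) count=2: revealed 1 new [(1,2)] -> total=1
Click 2 (2,0) count=2: revealed 1 new [(2,0)] -> total=2
Click 3 (6,1) count=0: revealed 16 new [(2,1) (2,2) (3,0) (3,1) (3,2) (4,0) (4,1) (4,2) (5,0) (5,1) (5,2) (5,3) (6,0) (6,1) (6,2) (6,3)] -> total=18
Click 4 (2,4) count=2: revealed 1 new [(2,4)] -> total=19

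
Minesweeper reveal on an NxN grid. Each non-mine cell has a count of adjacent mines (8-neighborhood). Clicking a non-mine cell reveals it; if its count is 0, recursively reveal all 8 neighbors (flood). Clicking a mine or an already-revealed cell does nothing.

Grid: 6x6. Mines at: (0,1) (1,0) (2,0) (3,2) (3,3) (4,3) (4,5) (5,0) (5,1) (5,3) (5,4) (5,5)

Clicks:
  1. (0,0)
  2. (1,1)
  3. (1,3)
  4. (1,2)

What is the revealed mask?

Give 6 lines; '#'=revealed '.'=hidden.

Answer: #.####
.#####
..####
....##
......
......

Derivation:
Click 1 (0,0) count=2: revealed 1 new [(0,0)] -> total=1
Click 2 (1,1) count=3: revealed 1 new [(1,1)] -> total=2
Click 3 (1,3) count=0: revealed 14 new [(0,2) (0,3) (0,4) (0,5) (1,2) (1,3) (1,4) (1,5) (2,2) (2,3) (2,4) (2,5) (3,4) (3,5)] -> total=16
Click 4 (1,2) count=1: revealed 0 new [(none)] -> total=16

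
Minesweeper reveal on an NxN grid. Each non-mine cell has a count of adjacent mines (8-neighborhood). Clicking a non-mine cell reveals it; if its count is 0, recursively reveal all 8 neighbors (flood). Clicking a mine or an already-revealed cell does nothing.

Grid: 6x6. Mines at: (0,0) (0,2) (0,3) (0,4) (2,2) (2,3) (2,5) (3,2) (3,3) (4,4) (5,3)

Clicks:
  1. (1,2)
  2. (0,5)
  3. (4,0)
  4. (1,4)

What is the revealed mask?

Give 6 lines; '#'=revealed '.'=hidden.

Click 1 (1,2) count=4: revealed 1 new [(1,2)] -> total=1
Click 2 (0,5) count=1: revealed 1 new [(0,5)] -> total=2
Click 3 (4,0) count=0: revealed 12 new [(1,0) (1,1) (2,0) (2,1) (3,0) (3,1) (4,0) (4,1) (4,2) (5,0) (5,1) (5,2)] -> total=14
Click 4 (1,4) count=4: revealed 1 new [(1,4)] -> total=15

Answer: .....#
###.#.
##....
##....
###...
###...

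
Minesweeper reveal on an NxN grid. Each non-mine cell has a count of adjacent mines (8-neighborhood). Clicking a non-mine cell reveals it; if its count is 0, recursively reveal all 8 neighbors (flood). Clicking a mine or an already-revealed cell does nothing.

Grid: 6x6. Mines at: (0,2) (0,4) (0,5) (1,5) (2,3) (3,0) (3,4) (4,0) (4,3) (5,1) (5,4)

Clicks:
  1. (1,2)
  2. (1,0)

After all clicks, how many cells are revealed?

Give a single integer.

Click 1 (1,2) count=2: revealed 1 new [(1,2)] -> total=1
Click 2 (1,0) count=0: revealed 6 new [(0,0) (0,1) (1,0) (1,1) (2,0) (2,1)] -> total=7

Answer: 7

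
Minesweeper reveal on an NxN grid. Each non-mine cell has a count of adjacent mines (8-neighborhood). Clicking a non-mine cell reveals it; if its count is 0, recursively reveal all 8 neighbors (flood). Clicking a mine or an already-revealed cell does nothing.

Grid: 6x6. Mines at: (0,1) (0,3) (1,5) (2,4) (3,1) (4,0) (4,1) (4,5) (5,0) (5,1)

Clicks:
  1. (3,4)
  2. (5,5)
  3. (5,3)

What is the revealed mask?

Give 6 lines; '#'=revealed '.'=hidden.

Click 1 (3,4) count=2: revealed 1 new [(3,4)] -> total=1
Click 2 (5,5) count=1: revealed 1 new [(5,5)] -> total=2
Click 3 (5,3) count=0: revealed 8 new [(3,2) (3,3) (4,2) (4,3) (4,4) (5,2) (5,3) (5,4)] -> total=10

Answer: ......
......
......
..###.
..###.
..####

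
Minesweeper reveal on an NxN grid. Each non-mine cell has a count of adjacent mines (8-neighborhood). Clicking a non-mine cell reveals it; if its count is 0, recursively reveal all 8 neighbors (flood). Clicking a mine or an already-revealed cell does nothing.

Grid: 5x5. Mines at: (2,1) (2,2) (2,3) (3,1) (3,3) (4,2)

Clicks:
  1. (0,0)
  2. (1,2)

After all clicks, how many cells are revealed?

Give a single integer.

Answer: 10

Derivation:
Click 1 (0,0) count=0: revealed 10 new [(0,0) (0,1) (0,2) (0,3) (0,4) (1,0) (1,1) (1,2) (1,3) (1,4)] -> total=10
Click 2 (1,2) count=3: revealed 0 new [(none)] -> total=10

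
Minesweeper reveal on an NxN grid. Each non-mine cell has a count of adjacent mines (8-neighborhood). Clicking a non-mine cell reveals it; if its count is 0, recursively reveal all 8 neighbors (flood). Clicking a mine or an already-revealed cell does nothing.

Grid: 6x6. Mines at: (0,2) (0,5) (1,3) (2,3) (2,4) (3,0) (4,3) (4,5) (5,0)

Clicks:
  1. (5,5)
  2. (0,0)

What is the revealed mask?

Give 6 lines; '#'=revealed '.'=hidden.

Click 1 (5,5) count=1: revealed 1 new [(5,5)] -> total=1
Click 2 (0,0) count=0: revealed 6 new [(0,0) (0,1) (1,0) (1,1) (2,0) (2,1)] -> total=7

Answer: ##....
##....
##....
......
......
.....#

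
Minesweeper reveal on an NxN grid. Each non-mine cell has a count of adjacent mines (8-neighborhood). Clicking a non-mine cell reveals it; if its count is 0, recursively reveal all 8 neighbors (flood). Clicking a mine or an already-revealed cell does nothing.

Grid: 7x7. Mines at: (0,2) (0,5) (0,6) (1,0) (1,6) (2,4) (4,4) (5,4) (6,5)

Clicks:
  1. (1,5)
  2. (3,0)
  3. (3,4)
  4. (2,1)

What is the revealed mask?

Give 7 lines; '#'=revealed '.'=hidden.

Click 1 (1,5) count=4: revealed 1 new [(1,5)] -> total=1
Click 2 (3,0) count=0: revealed 23 new [(1,1) (1,2) (1,3) (2,0) (2,1) (2,2) (2,3) (3,0) (3,1) (3,2) (3,3) (4,0) (4,1) (4,2) (4,3) (5,0) (5,1) (5,2) (5,3) (6,0) (6,1) (6,2) (6,3)] -> total=24
Click 3 (3,4) count=2: revealed 1 new [(3,4)] -> total=25
Click 4 (2,1) count=1: revealed 0 new [(none)] -> total=25

Answer: .......
.###.#.
####...
#####..
####...
####...
####...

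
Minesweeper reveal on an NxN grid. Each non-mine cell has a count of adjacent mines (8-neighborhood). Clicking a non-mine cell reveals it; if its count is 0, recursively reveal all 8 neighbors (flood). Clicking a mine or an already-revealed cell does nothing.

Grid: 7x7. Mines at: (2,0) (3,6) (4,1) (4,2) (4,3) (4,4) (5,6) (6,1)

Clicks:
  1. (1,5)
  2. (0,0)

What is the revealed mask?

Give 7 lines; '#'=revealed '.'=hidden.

Click 1 (1,5) count=0: revealed 25 new [(0,0) (0,1) (0,2) (0,3) (0,4) (0,5) (0,6) (1,0) (1,1) (1,2) (1,3) (1,4) (1,5) (1,6) (2,1) (2,2) (2,3) (2,4) (2,5) (2,6) (3,1) (3,2) (3,3) (3,4) (3,5)] -> total=25
Click 2 (0,0) count=0: revealed 0 new [(none)] -> total=25

Answer: #######
#######
.######
.#####.
.......
.......
.......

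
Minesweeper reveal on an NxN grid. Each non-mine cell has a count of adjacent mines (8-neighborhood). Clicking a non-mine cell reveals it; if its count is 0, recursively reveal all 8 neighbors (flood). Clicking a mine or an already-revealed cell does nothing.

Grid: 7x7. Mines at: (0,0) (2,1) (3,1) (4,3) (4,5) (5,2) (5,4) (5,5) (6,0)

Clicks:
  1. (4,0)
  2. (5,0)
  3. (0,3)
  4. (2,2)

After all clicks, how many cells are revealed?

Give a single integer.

Click 1 (4,0) count=1: revealed 1 new [(4,0)] -> total=1
Click 2 (5,0) count=1: revealed 1 new [(5,0)] -> total=2
Click 3 (0,3) count=0: revealed 22 new [(0,1) (0,2) (0,3) (0,4) (0,5) (0,6) (1,1) (1,2) (1,3) (1,4) (1,5) (1,6) (2,2) (2,3) (2,4) (2,5) (2,6) (3,2) (3,3) (3,4) (3,5) (3,6)] -> total=24
Click 4 (2,2) count=2: revealed 0 new [(none)] -> total=24

Answer: 24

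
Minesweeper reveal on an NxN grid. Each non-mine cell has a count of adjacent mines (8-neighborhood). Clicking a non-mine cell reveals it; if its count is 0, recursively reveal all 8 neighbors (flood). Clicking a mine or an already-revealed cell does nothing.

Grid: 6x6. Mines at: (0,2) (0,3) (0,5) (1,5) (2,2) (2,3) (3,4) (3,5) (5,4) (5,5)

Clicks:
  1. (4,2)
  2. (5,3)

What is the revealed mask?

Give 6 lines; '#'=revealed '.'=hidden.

Click 1 (4,2) count=0: revealed 18 new [(0,0) (0,1) (1,0) (1,1) (2,0) (2,1) (3,0) (3,1) (3,2) (3,3) (4,0) (4,1) (4,2) (4,3) (5,0) (5,1) (5,2) (5,3)] -> total=18
Click 2 (5,3) count=1: revealed 0 new [(none)] -> total=18

Answer: ##....
##....
##....
####..
####..
####..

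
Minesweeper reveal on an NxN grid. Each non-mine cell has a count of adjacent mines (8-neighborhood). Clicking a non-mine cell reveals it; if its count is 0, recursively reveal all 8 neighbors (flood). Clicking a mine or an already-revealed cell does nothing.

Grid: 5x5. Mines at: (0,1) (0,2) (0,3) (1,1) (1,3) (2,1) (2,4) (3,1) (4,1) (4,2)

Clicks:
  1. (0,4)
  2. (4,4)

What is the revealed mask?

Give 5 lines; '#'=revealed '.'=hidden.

Answer: ....#
.....
.....
...##
...##

Derivation:
Click 1 (0,4) count=2: revealed 1 new [(0,4)] -> total=1
Click 2 (4,4) count=0: revealed 4 new [(3,3) (3,4) (4,3) (4,4)] -> total=5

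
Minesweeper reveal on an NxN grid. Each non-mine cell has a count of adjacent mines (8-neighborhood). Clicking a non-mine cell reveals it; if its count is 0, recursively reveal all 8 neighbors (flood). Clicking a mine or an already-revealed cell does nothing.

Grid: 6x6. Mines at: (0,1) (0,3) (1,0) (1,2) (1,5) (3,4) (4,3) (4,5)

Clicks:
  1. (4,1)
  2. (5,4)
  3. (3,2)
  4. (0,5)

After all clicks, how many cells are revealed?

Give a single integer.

Click 1 (4,1) count=0: revealed 12 new [(2,0) (2,1) (2,2) (3,0) (3,1) (3,2) (4,0) (4,1) (4,2) (5,0) (5,1) (5,2)] -> total=12
Click 2 (5,4) count=2: revealed 1 new [(5,4)] -> total=13
Click 3 (3,2) count=1: revealed 0 new [(none)] -> total=13
Click 4 (0,5) count=1: revealed 1 new [(0,5)] -> total=14

Answer: 14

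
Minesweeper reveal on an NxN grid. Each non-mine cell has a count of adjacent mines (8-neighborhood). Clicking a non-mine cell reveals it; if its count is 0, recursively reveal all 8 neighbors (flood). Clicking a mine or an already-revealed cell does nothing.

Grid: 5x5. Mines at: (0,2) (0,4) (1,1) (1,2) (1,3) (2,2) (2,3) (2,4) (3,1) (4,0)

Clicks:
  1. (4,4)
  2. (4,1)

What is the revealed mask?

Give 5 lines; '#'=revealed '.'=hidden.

Click 1 (4,4) count=0: revealed 6 new [(3,2) (3,3) (3,4) (4,2) (4,3) (4,4)] -> total=6
Click 2 (4,1) count=2: revealed 1 new [(4,1)] -> total=7

Answer: .....
.....
.....
..###
.####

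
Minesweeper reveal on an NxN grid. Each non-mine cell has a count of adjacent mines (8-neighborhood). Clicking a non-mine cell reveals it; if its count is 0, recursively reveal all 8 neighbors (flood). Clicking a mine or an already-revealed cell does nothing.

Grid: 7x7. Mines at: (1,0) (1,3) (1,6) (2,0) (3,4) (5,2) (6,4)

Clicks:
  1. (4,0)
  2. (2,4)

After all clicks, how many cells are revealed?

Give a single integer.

Answer: 9

Derivation:
Click 1 (4,0) count=0: revealed 8 new [(3,0) (3,1) (4,0) (4,1) (5,0) (5,1) (6,0) (6,1)] -> total=8
Click 2 (2,4) count=2: revealed 1 new [(2,4)] -> total=9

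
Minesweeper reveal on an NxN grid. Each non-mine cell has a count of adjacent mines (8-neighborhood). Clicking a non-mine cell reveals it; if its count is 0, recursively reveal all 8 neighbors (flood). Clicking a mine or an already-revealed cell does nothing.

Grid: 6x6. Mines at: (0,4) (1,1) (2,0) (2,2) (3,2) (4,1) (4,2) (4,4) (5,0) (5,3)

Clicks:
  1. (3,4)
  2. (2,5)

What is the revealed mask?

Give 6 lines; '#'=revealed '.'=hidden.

Answer: ......
...###
...###
...###
......
......

Derivation:
Click 1 (3,4) count=1: revealed 1 new [(3,4)] -> total=1
Click 2 (2,5) count=0: revealed 8 new [(1,3) (1,4) (1,5) (2,3) (2,4) (2,5) (3,3) (3,5)] -> total=9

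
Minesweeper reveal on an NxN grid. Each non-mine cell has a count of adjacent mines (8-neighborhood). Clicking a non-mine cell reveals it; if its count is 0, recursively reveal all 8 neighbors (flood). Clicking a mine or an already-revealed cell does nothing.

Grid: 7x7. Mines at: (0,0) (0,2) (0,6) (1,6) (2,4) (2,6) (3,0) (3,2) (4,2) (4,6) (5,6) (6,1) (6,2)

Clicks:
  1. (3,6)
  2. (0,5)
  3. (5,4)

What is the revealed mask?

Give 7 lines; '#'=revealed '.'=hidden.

Answer: .....#.
.......
.......
...####
...###.
...###.
...###.

Derivation:
Click 1 (3,6) count=2: revealed 1 new [(3,6)] -> total=1
Click 2 (0,5) count=2: revealed 1 new [(0,5)] -> total=2
Click 3 (5,4) count=0: revealed 12 new [(3,3) (3,4) (3,5) (4,3) (4,4) (4,5) (5,3) (5,4) (5,5) (6,3) (6,4) (6,5)] -> total=14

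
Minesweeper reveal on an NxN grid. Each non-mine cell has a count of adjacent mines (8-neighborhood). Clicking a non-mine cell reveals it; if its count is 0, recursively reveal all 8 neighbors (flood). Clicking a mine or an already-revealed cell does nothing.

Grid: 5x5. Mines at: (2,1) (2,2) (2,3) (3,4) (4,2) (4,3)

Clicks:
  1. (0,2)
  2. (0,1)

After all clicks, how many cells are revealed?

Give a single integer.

Click 1 (0,2) count=0: revealed 10 new [(0,0) (0,1) (0,2) (0,3) (0,4) (1,0) (1,1) (1,2) (1,3) (1,4)] -> total=10
Click 2 (0,1) count=0: revealed 0 new [(none)] -> total=10

Answer: 10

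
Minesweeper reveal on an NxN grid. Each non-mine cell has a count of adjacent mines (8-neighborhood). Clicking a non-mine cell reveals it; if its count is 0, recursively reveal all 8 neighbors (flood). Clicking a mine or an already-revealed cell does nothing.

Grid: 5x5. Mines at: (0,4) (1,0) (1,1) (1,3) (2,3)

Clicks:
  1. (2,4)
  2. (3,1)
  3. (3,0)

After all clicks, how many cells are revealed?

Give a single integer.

Answer: 14

Derivation:
Click 1 (2,4) count=2: revealed 1 new [(2,4)] -> total=1
Click 2 (3,1) count=0: revealed 13 new [(2,0) (2,1) (2,2) (3,0) (3,1) (3,2) (3,3) (3,4) (4,0) (4,1) (4,2) (4,3) (4,4)] -> total=14
Click 3 (3,0) count=0: revealed 0 new [(none)] -> total=14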